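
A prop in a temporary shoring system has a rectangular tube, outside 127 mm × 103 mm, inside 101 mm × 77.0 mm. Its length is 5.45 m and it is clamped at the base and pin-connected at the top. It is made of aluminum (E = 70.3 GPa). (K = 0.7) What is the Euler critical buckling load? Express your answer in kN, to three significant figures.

Weak-axis I_min = (h_o·b_o³ − h_i·b_i³)/12 with b_o = 103, b_i = 77.00 mm (shorter outer/inner sides).
I_min = (127×103³ − 101.0×77.00³)/12 = 7.722×10^6 mm⁴
I = 7.722×10^6 mm⁴ = 7.722×10^-6 m⁴
Effective length L_e = K·L = 0.7 × 5.45 = 3.815 m
P_cr = π²EI / L_e² = π² × 70.3×10⁹ × 7.722×10^-6 / 3.815² = 3.681×10^5 N

P_cr ≈ 368 kN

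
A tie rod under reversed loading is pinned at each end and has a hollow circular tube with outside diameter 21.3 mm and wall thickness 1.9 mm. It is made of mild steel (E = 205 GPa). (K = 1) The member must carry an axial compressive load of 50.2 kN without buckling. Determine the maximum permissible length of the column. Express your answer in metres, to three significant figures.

L_max ≈ 0.471 m

Inner diameter d_i = 21.3 − 2×1.9 = 17.50 mm
I = π(d_o⁴ − d_i⁴)/64 = π(21.3⁴ − 17.50⁴)/64 = 5.500×10^3 mm⁴
I = 5.500×10^-9 m⁴
At the buckling limit P_cr = P = 5.020×10^4 N
From P_cr = π²EI/(K·L)²:  L = (1/K)·√(π²EI/P_cr) = (1/1)·√(π²×2.05×10^11×5.500×10^-9/5.020×10^4)
L = 0.471 m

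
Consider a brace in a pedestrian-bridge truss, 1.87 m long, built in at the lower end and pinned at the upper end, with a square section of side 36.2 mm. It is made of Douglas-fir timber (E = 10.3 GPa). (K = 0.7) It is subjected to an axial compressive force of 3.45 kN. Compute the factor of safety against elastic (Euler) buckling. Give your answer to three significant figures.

I = a⁴/12 = 36.2⁴/12 = 1.431×10^5 mm⁴
I = 1.431×10^5 mm⁴ = 1.431×10^-7 m⁴
Effective length L_e = K·L = 0.7 × 1.87 = 1.309 m
P_cr = π²EI / L_e² = π² × 10.3×10⁹ × 1.431×10^-7 / 1.309² = 8.490×10^3 N
Factor of safety n = P_cr / P = 8.4901 / 3.45 = 2.46

n ≈ 2.46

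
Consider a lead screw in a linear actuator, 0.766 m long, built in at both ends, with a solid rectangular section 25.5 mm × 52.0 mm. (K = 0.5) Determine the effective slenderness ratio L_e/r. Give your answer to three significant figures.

λ ≈ 52.0

Buckling occurs about the weak axis: I_min = h·b³/12 with b = 25.5 mm (the shorter side).
I_min = 52.0×25.5³/12 = 7.185×10^4 mm⁴
A = 1.326×10^3 mm²;  r_min = √(I/A) = √(7.185×10^4/1.326×10^3) = 7.361 mm
L_e = K·L = 0.5 × 0.766 m = 0.3830 m = 383.00 mm
λ = L_e / r_min = 383.00 / 7.361 = 52.0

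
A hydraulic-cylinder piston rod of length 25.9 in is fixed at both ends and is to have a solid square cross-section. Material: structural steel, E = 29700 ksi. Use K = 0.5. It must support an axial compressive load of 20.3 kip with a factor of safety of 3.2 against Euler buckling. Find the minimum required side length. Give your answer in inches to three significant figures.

Required P_cr = n·P = 3.2 × 20.3 = 64.96 kip
L_e = K·L = 0.5 × 25.9 = 12.95 in
Required I = P_cr·L_e²/(π²E) = 6.496×10^4 × 12.95² / (π² × 2.97×10^7) = 3.716×10^-2 in⁴
Solid square: I = a⁴/12  ⇒  a = (12I)^(1/4) = (12×3.716×10^-2)^(1/4) = 0.817 in

a ≈ 0.817 in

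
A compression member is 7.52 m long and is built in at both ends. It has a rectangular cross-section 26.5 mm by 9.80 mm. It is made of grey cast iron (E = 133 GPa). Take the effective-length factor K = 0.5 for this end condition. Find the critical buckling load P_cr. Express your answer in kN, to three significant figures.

P_cr ≈ 0.193 kN

Buckling occurs about the weak axis: I_min = h·b³/12 with b = 9.80 mm (the shorter side).
I_min = 26.5×9.80³/12 = 2.078×10^3 mm⁴
I = 2.078×10^3 mm⁴ = 2.078×10^-9 m⁴
Effective length L_e = K·L = 0.5 × 7.52 = 3.760 m
P_cr = π²EI / L_e² = π² × 133×10⁹ × 2.078×10^-9 / 3.760² = 193.0 N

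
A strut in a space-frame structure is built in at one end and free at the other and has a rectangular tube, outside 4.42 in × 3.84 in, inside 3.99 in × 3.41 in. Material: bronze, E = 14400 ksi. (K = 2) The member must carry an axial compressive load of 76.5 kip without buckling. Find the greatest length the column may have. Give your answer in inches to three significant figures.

L_max ≈ 59.7 in

Weak-axis I_min = (h_o·b_o³ − h_i·b_i³)/12 with b_o = 3.84, b_i = 3.410 in (shorter outer/inner sides).
I_min = (4.42×3.84³ − 3.990×3.410³)/12 = 7.672 in⁴
At the buckling limit P_cr = P = 7.650×10^4 lb
From P_cr = π²EI/(K·L)²:  L = (1/K)·√(π²EI/P_cr) = (1/2)·√(π²×1.44×10^7×7.672/7.650×10^4)
L = 59.7 in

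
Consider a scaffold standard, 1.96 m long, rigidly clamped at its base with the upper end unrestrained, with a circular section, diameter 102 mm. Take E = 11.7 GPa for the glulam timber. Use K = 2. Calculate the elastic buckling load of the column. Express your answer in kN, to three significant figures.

I = πd⁴/64 = π×102⁴/64 = 5.313×10^6 mm⁴
I = 5.313×10^6 mm⁴ = 5.313×10^-6 m⁴
Effective length L_e = K·L = 2 × 1.96 = 3.920 m
P_cr = π²EI / L_e² = π² × 11.7×10⁹ × 5.313×10^-6 / 3.920² = 3.993×10^4 N

P_cr ≈ 39.9 kN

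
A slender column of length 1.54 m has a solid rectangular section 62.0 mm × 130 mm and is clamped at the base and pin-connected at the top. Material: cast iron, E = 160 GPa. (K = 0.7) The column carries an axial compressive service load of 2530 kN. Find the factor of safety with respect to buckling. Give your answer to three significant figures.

Buckling occurs about the weak axis: I_min = h·b³/12 with b = 62.0 mm (the shorter side).
I_min = 130×62.0³/12 = 2.582×10^6 mm⁴
I = 2.582×10^6 mm⁴ = 2.582×10^-6 m⁴
Effective length L_e = K·L = 0.7 × 1.54 = 1.078 m
P_cr = π²EI / L_e² = π² × 160×10⁹ × 2.582×10^-6 / 1.078² = 3.508×10^6 N
Factor of safety n = P_cr / P = 3508.5 / 2530 = 1.39

n ≈ 1.39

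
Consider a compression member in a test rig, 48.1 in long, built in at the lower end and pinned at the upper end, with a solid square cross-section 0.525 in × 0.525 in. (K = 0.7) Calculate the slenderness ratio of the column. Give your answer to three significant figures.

λ ≈ 222

I = a⁴/12 = 0.525⁴/12 = 6.331×10^-3 in⁴
A = 0.2756 in²;  r_min = √(I/A) = √(6.331×10^-3/0.2756) = 0.1516 in
L_e = K·L = 0.7 × 48.1 = 33.67 in
λ = L_e / r_min = 33.670 / 0.1516 = 222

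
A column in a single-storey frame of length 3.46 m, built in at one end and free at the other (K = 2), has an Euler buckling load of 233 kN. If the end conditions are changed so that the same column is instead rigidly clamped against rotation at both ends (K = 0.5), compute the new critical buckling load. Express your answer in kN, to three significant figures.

P_cr ≈ 3730 kN

P_cr ∝ 1/K², so P_cr,new = P_cr,old × (K_old/K_new)² = 233 × (2/0.5)²
= 233 × 16.00 = 3730 kN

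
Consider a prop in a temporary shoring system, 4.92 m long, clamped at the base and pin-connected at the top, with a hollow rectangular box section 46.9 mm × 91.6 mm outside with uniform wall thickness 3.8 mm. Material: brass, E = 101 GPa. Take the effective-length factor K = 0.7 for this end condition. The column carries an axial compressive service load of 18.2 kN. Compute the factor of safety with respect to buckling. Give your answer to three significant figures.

n ≈ 1.67

Inner dimensions: h_i = 91.6 − 2×3.8 = 84.00 mm, b_i = 46.9 − 2×3.8 = 39.30 mm
Weak-axis I_min = (h_o·b_o³ − h_i·b_i³)/12 with b_o = 46.9, b_i = 39.30 mm (shorter outer/inner sides).
I_min = (91.6×46.9³ − 84.00×39.30³)/12 = 3.626×10^5 mm⁴
I = 3.626×10^5 mm⁴ = 3.626×10^-7 m⁴
Effective length L_e = K·L = 0.7 × 4.92 = 3.444 m
P_cr = π²EI / L_e² = π² × 101×10⁹ × 3.626×10^-7 / 3.444² = 3.047×10^4 N
Factor of safety n = P_cr / P = 30.472 / 18.2 = 1.67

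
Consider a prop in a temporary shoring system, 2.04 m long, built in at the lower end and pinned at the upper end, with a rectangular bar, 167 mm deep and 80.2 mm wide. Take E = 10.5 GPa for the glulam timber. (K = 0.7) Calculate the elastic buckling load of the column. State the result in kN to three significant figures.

Buckling occurs about the weak axis: I_min = h·b³/12 with b = 80.2 mm (the shorter side).
I_min = 167×80.2³/12 = 7.179×10^6 mm⁴
I = 7.179×10^6 mm⁴ = 7.179×10^-6 m⁴
Effective length L_e = K·L = 0.7 × 2.04 = 1.428 m
P_cr = π²EI / L_e² = π² × 10.5×10⁹ × 7.179×10^-6 / 1.428² = 3.648×10^5 N

P_cr ≈ 365 kN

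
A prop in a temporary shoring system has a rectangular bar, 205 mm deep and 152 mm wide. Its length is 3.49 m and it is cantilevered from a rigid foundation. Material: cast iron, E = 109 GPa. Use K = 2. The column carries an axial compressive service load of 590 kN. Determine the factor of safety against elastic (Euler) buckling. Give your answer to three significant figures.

Buckling occurs about the weak axis: I_min = h·b³/12 with b = 152 mm (the shorter side).
I_min = 205×152³/12 = 5.999×10^7 mm⁴
I = 5.999×10^7 mm⁴ = 5.999×10^-5 m⁴
Effective length L_e = K·L = 2 × 3.49 = 6.980 m
P_cr = π²EI / L_e² = π² × 109×10⁹ × 5.999×10^-5 / 6.980² = 1.325×10^6 N
Factor of safety n = P_cr / P = 1324.7 / 590 = 2.25

n ≈ 2.25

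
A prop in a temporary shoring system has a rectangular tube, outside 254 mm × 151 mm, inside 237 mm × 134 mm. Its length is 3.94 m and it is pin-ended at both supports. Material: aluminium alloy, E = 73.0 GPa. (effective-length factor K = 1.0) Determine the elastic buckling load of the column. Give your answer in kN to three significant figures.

Weak-axis I_min = (h_o·b_o³ − h_i·b_i³)/12 with b_o = 151, b_i = 134.0 mm (shorter outer/inner sides).
I_min = (254×151³ − 237.0×134.0³)/12 = 2.536×10^7 mm⁴
I = 2.536×10^7 mm⁴ = 2.536×10^-5 m⁴
Effective length L_e = K·L = 1 × 3.94 = 3.940 m
P_cr = π²EI / L_e² = π² × 73.0×10⁹ × 2.536×10^-5 / 3.940² = 1.177×10^6 N

P_cr ≈ 1180 kN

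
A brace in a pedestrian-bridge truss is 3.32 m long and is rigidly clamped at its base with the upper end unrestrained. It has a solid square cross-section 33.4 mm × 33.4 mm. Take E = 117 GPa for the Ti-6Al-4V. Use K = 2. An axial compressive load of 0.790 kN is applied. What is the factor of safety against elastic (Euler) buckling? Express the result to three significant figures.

n ≈ 3.44

I = a⁴/12 = 33.4⁴/12 = 1.037×10^5 mm⁴
I = 1.037×10^5 mm⁴ = 1.037×10^-7 m⁴
Effective length L_e = K·L = 2 × 3.32 = 6.640 m
P_cr = π²EI / L_e² = π² × 117×10⁹ × 1.037×10^-7 / 6.640² = 2.716×10^3 N
Factor of safety n = P_cr / P = 2.7162 / 0.790 = 3.44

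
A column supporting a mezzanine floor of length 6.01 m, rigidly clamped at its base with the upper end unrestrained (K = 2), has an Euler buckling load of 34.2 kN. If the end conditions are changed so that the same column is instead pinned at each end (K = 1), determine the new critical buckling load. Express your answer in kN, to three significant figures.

P_cr ≈ 137 kN

P_cr ∝ 1/K², so P_cr,new = P_cr,old × (K_old/K_new)² = 34.2 × (2/1)²
= 34.2 × 4.000 = 137 kN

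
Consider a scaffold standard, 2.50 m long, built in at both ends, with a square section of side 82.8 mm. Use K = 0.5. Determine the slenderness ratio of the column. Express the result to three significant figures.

λ ≈ 52.3

I = a⁴/12 = 82.8⁴/12 = 3.917×10^6 mm⁴
A = 6.856×10^3 mm²;  r_min = √(I/A) = √(3.917×10^6/6.856×10^3) = 23.90 mm
L_e = K·L = 0.5 × 2.50 m = 1.250 m = 1250.0 mm
λ = L_e / r_min = 1250.0 / 23.90 = 52.3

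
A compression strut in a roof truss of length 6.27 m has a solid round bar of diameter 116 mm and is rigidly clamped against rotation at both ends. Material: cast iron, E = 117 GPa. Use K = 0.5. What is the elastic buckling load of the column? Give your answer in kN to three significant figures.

I = πd⁴/64 = π×116⁴/64 = 8.888×10^6 mm⁴
I = 8.888×10^6 mm⁴ = 8.888×10^-6 m⁴
Effective length L_e = K·L = 0.5 × 6.27 = 3.135 m
P_cr = π²EI / L_e² = π² × 117×10⁹ × 8.888×10^-6 / 3.135² = 1.044×10^6 N

P_cr ≈ 1040 kN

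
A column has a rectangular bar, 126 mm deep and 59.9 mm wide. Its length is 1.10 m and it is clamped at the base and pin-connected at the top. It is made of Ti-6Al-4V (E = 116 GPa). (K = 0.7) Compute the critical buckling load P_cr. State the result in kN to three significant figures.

P_cr ≈ 4360 kN

Buckling occurs about the weak axis: I_min = h·b³/12 with b = 59.9 mm (the shorter side).
I_min = 126×59.9³/12 = 2.257×10^6 mm⁴
I = 2.257×10^6 mm⁴ = 2.257×10^-6 m⁴
Effective length L_e = K·L = 0.7 × 1.10 = 0.7700 m
P_cr = π²EI / L_e² = π² × 116×10⁹ × 2.257×10^-6 / 0.7700² = 4.358×10^6 N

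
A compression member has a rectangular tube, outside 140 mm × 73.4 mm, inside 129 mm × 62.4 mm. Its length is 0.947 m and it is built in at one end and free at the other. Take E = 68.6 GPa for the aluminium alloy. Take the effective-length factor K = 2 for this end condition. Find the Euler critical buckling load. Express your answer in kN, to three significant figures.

P_cr ≈ 378 kN

Weak-axis I_min = (h_o·b_o³ − h_i·b_i³)/12 with b_o = 73.4, b_i = 62.40 mm (shorter outer/inner sides).
I_min = (140×73.4³ − 129.0×62.40³)/12 = 2.002×10^6 mm⁴
I = 2.002×10^6 mm⁴ = 2.002×10^-6 m⁴
Effective length L_e = K·L = 2 × 0.947 = 1.894 m
P_cr = π²EI / L_e² = π² × 68.6×10⁹ × 2.002×10^-6 / 1.894² = 3.778×10^5 N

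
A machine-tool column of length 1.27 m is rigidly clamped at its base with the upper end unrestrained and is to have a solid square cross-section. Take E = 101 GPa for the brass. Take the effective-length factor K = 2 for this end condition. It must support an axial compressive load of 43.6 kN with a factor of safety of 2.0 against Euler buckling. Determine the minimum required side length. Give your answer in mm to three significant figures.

a ≈ 51.0 mm

Required P_cr = n·P = 2.0 × 43.6 = 87.20 kN
L_e = K·L = 2 × 1.27 = 2.540 m
Required I = P_cr·L_e²/(π²E) = 8.720×10^4 × 2.540² / (π² × 1.01×10^11) = 5.644×10^-7 m⁴
I_req = 5.644×10^5 mm⁴
Solid square: I = a⁴/12  ⇒  a = (12I)^(1/4) = (12×5.644×10^5)^(1/4) = 51.0 mm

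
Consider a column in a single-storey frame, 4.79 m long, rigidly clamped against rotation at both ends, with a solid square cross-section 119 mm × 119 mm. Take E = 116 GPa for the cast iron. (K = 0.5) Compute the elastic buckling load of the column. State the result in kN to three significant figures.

I = a⁴/12 = 119⁴/12 = 1.671×10^7 mm⁴
I = 1.671×10^7 mm⁴ = 1.671×10^-5 m⁴
Effective length L_e = K·L = 0.5 × 4.79 = 2.395 m
P_cr = π²EI / L_e² = π² × 116×10⁹ × 1.671×10^-5 / 2.395² = 3.335×10^6 N

P_cr ≈ 3340 kN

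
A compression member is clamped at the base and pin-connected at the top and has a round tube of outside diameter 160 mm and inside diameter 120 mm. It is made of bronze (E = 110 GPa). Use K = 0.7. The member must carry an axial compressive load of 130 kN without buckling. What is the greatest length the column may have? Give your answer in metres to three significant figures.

L_max ≈ 19.4 m

d_o = 160 mm, d_i = 120 mm
I = π(d_o⁴ − d_i⁴)/64 = π(160⁴ − 120.0⁴)/64 = 2.199×10^7 mm⁴
I = 2.199×10^-5 m⁴
At the buckling limit P_cr = P = 1.300×10^5 N
From P_cr = π²EI/(K·L)²:  L = (1/K)·√(π²EI/P_cr) = (1/0.7)·√(π²×1.10×10^11×2.199×10^-5/1.300×10^5)
L = 19.4 m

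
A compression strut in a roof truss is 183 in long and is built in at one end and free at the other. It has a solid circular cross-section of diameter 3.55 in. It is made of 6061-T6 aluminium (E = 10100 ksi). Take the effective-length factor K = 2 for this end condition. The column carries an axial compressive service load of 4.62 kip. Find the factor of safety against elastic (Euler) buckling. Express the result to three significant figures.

I = πd⁴/64 = π×3.55⁴/64 = 7.796 in⁴
Effective length L_e = K·L = 2 × 183 = 366.0 in
P_cr = π²EI / L_e² = π² × 10100×10³ × 7.796 / 366.0² = 5.802×10^3 lb
Factor of safety n = P_cr / P = 5.8015 / 4.62 = 1.26

n ≈ 1.26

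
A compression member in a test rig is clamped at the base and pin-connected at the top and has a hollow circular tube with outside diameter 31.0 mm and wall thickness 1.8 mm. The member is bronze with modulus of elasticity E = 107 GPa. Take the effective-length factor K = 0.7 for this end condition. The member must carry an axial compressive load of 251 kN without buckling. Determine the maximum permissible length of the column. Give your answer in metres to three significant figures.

Inner diameter d_i = 31.0 − 2×1.8 = 27.40 mm
I = π(d_o⁴ − d_i⁴)/64 = π(31.0⁴ − 27.40⁴)/64 = 1.767×10^4 mm⁴
I = 1.767×10^-8 m⁴
At the buckling limit P_cr = P = 2.510×10^5 N
From P_cr = π²EI/(K·L)²:  L = (1/K)·√(π²EI/P_cr) = (1/0.7)·√(π²×1.07×10^11×1.767×10^-8/2.510×10^5)
L = 0.389 m

L_max ≈ 0.389 m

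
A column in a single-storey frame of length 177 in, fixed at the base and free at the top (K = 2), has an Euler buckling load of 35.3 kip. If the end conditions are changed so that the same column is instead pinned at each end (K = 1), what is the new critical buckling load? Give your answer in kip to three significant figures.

P_cr ∝ 1/K², so P_cr,new = P_cr,old × (K_old/K_new)² = 35.3 × (2/1)²
= 35.3 × 4.000 = 141 kip

P_cr ≈ 141 kip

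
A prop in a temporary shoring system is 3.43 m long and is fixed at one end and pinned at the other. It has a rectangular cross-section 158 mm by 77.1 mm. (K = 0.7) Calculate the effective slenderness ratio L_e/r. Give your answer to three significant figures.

For a rectangle r_min = b/√12 = 77.1/√12 = 22.26 mm
L_e = K·L = 0.7 × 3.43 m = 2.401 m = 2401.0 mm
λ = L_e / r_min = 2401.0 / 22.26 = 108

λ ≈ 108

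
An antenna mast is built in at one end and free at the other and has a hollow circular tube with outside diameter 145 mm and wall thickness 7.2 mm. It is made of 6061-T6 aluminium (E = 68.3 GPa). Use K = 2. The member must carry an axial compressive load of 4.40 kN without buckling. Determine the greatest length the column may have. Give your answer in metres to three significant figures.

Inner diameter d_i = 145 − 2×7.2 = 130.6 mm
I = π(d_o⁴ − d_i⁴)/64 = π(145⁴ − 130.6⁴)/64 = 7.419×10^6 mm⁴
I = 7.419×10^-6 m⁴
At the buckling limit P_cr = P = 4.400×10^3 N
From P_cr = π²EI/(K·L)²:  L = (1/K)·√(π²EI/P_cr) = (1/2)·√(π²×6.83×10^10×7.419×10^-6/4.400×10^3)
L = 16.9 m

L_max ≈ 16.9 m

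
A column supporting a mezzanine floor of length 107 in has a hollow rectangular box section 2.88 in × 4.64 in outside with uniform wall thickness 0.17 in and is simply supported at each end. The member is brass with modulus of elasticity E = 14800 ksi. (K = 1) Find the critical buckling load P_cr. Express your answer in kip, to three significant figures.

Inner dimensions: h_i = 4.64 − 2×0.17 = 4.300 in, b_i = 2.88 − 2×0.17 = 2.540 in
Weak-axis I_min = (h_o·b_o³ − h_i·b_i³)/12 with b_o = 2.88, b_i = 2.540 in (shorter outer/inner sides).
I_min = (4.64×2.88³ − 4.300×2.540³)/12 = 3.365 in⁴
Effective length L_e = K·L = 1 × 107 = 107.0 in
P_cr = π²EI / L_e² = π² × 14800×10³ × 3.365 / 107.0² = 4.293×10^4 lb

P_cr ≈ 42.9 kip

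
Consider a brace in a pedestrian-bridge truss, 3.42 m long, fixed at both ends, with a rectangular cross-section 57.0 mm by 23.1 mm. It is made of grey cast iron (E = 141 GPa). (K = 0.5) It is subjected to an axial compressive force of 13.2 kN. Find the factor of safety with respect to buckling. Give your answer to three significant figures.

n ≈ 2.11

Buckling occurs about the weak axis: I_min = h·b³/12 with b = 23.1 mm (the shorter side).
I_min = 57.0×23.1³/12 = 5.855×10^4 mm⁴
I = 5.855×10^4 mm⁴ = 5.855×10^-8 m⁴
Effective length L_e = K·L = 0.5 × 3.42 = 1.710 m
P_cr = π²EI / L_e² = π² × 141×10⁹ × 5.855×10^-8 / 1.710² = 2.786×10^4 N
Factor of safety n = P_cr / P = 27.865 / 13.2 = 2.11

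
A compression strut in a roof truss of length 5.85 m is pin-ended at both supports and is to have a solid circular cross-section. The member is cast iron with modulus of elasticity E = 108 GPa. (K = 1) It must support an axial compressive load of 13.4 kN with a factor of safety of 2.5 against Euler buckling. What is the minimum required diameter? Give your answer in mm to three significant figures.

Required P_cr = n·P = 2.5 × 13.4 = 33.50 kN
L_e = K·L = 1 × 5.85 = 5.850 m
Required I = P_cr·L_e²/(π²E) = 3.350×10^4 × 5.850² / (π² × 1.08×10^11) = 1.076×10^-6 m⁴
I_req = 1.076×10^6 mm⁴
Solid circle: I = πd⁴/64  ⇒  d = (64I/π)^(1/4) = (64×1.076×10^6/π)^(1/4) = 68.4 mm

d ≈ 68.4 mm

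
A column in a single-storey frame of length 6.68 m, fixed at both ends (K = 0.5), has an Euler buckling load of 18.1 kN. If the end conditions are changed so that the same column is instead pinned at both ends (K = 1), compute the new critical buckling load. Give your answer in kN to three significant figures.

P_cr ≈ 4.53 kN

P_cr ∝ 1/K², so P_cr,new = P_cr,old × (K_old/K_new)² = 18.1 × (0.5/1)²
= 18.1 × 0.2500 = 4.53 kN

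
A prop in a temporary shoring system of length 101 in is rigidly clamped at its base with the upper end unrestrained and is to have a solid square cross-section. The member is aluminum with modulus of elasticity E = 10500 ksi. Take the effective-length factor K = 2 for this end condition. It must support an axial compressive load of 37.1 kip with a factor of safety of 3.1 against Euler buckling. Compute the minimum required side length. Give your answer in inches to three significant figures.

a ≈ 4.83 in

Required P_cr = n·P = 3.1 × 37.1 = 115.0 kip
L_e = K·L = 2 × 101 = 202.0 in
Required I = P_cr·L_e²/(π²E) = 1.150×10^5 × 202.0² / (π² × 1.05×10^7) = 45.28 in⁴
Solid square: I = a⁴/12  ⇒  a = (12I)^(1/4) = (12×45.28)^(1/4) = 4.83 in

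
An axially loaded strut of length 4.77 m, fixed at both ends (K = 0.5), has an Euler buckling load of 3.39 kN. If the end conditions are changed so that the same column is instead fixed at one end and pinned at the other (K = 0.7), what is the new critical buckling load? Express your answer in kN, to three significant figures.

P_cr ≈ 1.73 kN

P_cr ∝ 1/K², so P_cr,new = P_cr,old × (K_old/K_new)² = 3.39 × (0.5/0.7)²
= 3.39 × 0.5102 = 1.73 kN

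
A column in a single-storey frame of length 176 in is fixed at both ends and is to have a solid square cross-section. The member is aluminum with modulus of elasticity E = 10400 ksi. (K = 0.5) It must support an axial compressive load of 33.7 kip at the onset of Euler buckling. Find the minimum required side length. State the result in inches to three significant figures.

a ≈ 2.35 in

L_e = K·L = 0.5 × 176 = 88.00 in
Required I = P_cr·L_e²/(π²E) = 3.370×10^4 × 88.00² / (π² × 1.04×10^7) = 2.543 in⁴
Solid square: I = a⁴/12  ⇒  a = (12I)^(1/4) = (12×2.543)^(1/4) = 2.35 in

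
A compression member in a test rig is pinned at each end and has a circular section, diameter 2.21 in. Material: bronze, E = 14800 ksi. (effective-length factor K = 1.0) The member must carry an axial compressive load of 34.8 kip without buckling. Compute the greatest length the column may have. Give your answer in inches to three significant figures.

L_max ≈ 70.1 in

I = πd⁴/64 = π×2.21⁴/64 = 1.171 in⁴
At the buckling limit P_cr = P = 3.480×10^4 lb
From P_cr = π²EI/(K·L)²:  L = (1/K)·√(π²EI/P_cr) = (1/1)·√(π²×1.48×10^7×1.171/3.480×10^4)
L = 70.1 in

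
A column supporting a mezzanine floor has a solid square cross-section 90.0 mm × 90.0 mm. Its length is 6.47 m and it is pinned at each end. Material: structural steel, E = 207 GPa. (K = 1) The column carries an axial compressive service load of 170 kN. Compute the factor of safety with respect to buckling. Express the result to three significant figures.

I = a⁴/12 = 90.0⁴/12 = 5.468×10^6 mm⁴
I = 5.468×10^6 mm⁴ = 5.468×10^-6 m⁴
Effective length L_e = K·L = 1 × 6.47 = 6.470 m
P_cr = π²EI / L_e² = π² × 207×10⁹ × 5.468×10^-6 / 6.470² = 2.668×10^5 N
Factor of safety n = P_cr / P = 266.84 / 170 = 1.57

n ≈ 1.57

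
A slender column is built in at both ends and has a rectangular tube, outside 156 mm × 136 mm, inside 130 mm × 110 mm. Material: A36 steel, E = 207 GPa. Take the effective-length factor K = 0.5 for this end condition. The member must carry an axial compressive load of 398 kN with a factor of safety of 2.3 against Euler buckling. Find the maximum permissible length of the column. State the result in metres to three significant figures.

L_max ≈ 12.8 m

Weak-axis I_min = (h_o·b_o³ − h_i·b_i³)/12 with b_o = 136, b_i = 110.0 mm (shorter outer/inner sides).
I_min = (156×136³ − 130.0×110.0³)/12 = 1.828×10^7 mm⁴
I = 1.828×10^-5 m⁴
Required critical load P_cr = n·P = 2.3 × 398 = 915.4 kN = 9.154×10^5 N
From P_cr = π²EI/(K·L)²:  L = (1/K)·√(π²EI/P_cr) = (1/0.5)·√(π²×2.07×10^11×1.828×10^-5/9.154×10^5)
L = 12.8 m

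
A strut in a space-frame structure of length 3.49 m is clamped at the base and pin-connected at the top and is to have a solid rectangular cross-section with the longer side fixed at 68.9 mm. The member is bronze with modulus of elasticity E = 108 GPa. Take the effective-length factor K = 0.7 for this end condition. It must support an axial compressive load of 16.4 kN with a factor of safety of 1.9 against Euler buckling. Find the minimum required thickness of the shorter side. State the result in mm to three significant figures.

Required P_cr = n·P = 1.9 × 16.4 = 31.16 kN
L_e = K·L = 0.7 × 3.49 = 2.443 m
Required I = P_cr·L_e²/(π²E) = 3.116×10^4 × 2.443² / (π² × 1.08×10^11) = 1.745×10^-7 m⁴
I_req = 1.745×10^5 mm⁴
Rectangle, weak axis: I_min = h·b³/12 with h = 68.9 mm fixed  ⇒  b = (12I/h)^(1/3) = 31.2 mm

b ≈ 31.2 mm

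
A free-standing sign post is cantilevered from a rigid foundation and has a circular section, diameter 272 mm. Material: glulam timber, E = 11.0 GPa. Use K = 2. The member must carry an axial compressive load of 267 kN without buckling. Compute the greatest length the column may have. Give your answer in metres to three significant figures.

L_max ≈ 5.23 m

I = πd⁴/64 = π×272⁴/64 = 2.687×10^8 mm⁴
I = 2.687×10^-4 m⁴
At the buckling limit P_cr = P = 2.670×10^5 N
From P_cr = π²EI/(K·L)²:  L = (1/K)·√(π²EI/P_cr) = (1/2)·√(π²×1.10×10^10×2.687×10^-4/2.670×10^5)
L = 5.23 m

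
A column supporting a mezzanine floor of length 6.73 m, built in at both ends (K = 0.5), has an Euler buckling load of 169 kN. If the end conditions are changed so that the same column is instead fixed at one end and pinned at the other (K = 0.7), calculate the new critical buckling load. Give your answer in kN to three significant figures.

P_cr ≈ 86.2 kN

P_cr ∝ 1/K², so P_cr,new = P_cr,old × (K_old/K_new)² = 169 × (0.5/0.7)²
= 169 × 0.5102 = 86.2 kN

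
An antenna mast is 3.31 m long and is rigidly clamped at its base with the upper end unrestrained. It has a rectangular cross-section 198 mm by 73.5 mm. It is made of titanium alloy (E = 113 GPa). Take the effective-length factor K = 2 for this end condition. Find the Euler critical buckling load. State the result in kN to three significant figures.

P_cr ≈ 167 kN

Buckling occurs about the weak axis: I_min = h·b³/12 with b = 73.5 mm (the shorter side).
I_min = 198×73.5³/12 = 6.552×10^6 mm⁴
I = 6.552×10^6 mm⁴ = 6.552×10^-6 m⁴
Effective length L_e = K·L = 2 × 3.31 = 6.620 m
P_cr = π²EI / L_e² = π² × 113×10⁹ × 6.552×10^-6 / 6.620² = 1.667×10^5 N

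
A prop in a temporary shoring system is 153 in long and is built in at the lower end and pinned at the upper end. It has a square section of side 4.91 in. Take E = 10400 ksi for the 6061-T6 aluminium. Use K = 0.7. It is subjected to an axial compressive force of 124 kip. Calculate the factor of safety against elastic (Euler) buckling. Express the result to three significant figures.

n ≈ 3.50

I = a⁴/12 = 4.91⁴/12 = 48.43 in⁴
Effective length L_e = K·L = 0.7 × 153 = 107.1 in
P_cr = π²EI / L_e² = π² × 10400×10³ × 48.43 / 107.1² = 4.334×10^5 lb
Factor of safety n = P_cr / P = 433.41 / 124 = 3.50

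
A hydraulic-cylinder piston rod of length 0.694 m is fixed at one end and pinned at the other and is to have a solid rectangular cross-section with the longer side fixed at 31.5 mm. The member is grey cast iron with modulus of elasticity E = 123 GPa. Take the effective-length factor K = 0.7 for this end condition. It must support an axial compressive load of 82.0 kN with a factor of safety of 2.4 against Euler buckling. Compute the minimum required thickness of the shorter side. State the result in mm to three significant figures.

b ≈ 24.4 mm

Required P_cr = n·P = 2.4 × 82.0 = 196.8 kN
L_e = K·L = 0.7 × 0.694 = 0.4858 m
Required I = P_cr·L_e²/(π²E) = 1.968×10^5 × 0.4858² / (π² × 1.23×10^11) = 3.826×10^-8 m⁴
I_req = 3.826×10^4 mm⁴
Rectangle, weak axis: I_min = h·b³/12 with h = 31.5 mm fixed  ⇒  b = (12I/h)^(1/3) = 24.4 mm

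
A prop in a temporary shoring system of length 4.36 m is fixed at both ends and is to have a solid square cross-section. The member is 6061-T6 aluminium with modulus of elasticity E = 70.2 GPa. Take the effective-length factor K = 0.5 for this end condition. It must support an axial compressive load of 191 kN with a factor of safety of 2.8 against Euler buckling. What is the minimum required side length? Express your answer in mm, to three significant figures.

a ≈ 81.5 mm

Required P_cr = n·P = 2.8 × 191 = 534.8 kN
L_e = K·L = 0.5 × 4.36 = 2.180 m
Required I = P_cr·L_e²/(π²E) = 5.348×10^5 × 2.180² / (π² × 7.02×10^10) = 3.668×10^-6 m⁴
I_req = 3.668×10^6 mm⁴
Solid square: I = a⁴/12  ⇒  a = (12I)^(1/4) = (12×3.668×10^6)^(1/4) = 81.5 mm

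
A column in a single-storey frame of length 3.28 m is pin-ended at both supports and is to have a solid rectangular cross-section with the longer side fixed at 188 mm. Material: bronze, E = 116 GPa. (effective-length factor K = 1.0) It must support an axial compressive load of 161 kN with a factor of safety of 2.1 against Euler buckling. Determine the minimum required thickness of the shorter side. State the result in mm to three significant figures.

Required P_cr = n·P = 2.1 × 161 = 338.1 kN
L_e = K·L = 1 × 3.28 = 3.280 m
Required I = P_cr·L_e²/(π²E) = 3.381×10^5 × 3.280² / (π² × 1.16×10^11) = 3.177×10^-6 m⁴
I_req = 3.177×10^6 mm⁴
Rectangle, weak axis: I_min = h·b³/12 with h = 188 mm fixed  ⇒  b = (12I/h)^(1/3) = 58.8 mm

b ≈ 58.8 mm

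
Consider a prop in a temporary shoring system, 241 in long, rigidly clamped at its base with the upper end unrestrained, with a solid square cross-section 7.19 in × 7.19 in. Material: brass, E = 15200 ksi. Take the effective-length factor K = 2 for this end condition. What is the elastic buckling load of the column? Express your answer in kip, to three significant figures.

P_cr ≈ 144 kip

I = a⁴/12 = 7.19⁴/12 = 222.7 in⁴
Effective length L_e = K·L = 2 × 241 = 482.0 in
P_cr = π²EI / L_e² = π² × 15200×10³ × 222.7 / 482.0² = 1.438×10^5 lb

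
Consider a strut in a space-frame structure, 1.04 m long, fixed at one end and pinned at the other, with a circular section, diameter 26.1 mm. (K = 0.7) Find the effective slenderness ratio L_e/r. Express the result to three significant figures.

λ ≈ 112

For a solid circle r = d/4 = 26.1/4 = 6.525 mm
L_e = K·L = 0.7 × 1.04 m = 0.7280 m = 728.00 mm
λ = L_e / r_min = 728.00 / 6.525 = 112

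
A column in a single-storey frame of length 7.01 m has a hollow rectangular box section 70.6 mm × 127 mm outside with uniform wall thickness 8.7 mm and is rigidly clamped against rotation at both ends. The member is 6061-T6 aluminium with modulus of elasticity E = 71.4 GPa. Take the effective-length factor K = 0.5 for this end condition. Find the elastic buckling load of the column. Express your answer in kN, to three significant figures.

Inner dimensions: h_i = 127 − 2×8.7 = 109.6 mm, b_i = 70.6 − 2×8.7 = 53.20 mm
Weak-axis I_min = (h_o·b_o³ − h_i·b_i³)/12 with b_o = 70.6, b_i = 53.20 mm (shorter outer/inner sides).
I_min = (127×70.6³ − 109.6×53.20³)/12 = 2.349×10^6 mm⁴
I = 2.349×10^6 mm⁴ = 2.349×10^-6 m⁴
Effective length L_e = K·L = 0.5 × 7.01 = 3.505 m
P_cr = π²EI / L_e² = π² × 71.4×10⁹ × 2.349×10^-6 / 3.505² = 1.347×10^5 N

P_cr ≈ 135 kN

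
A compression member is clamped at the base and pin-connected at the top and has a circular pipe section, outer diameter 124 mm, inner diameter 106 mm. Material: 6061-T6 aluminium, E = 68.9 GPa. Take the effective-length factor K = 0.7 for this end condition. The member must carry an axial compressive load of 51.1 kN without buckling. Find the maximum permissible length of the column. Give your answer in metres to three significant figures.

L_max ≈ 12.1 m

d_o = 124 mm, d_i = 106 mm
I = π(d_o⁴ − d_i⁴)/64 = π(124⁴ − 106.0⁴)/64 = 5.408×10^6 mm⁴
I = 5.408×10^-6 m⁴
At the buckling limit P_cr = P = 5.110×10^4 N
From P_cr = π²EI/(K·L)²:  L = (1/K)·√(π²EI/P_cr) = (1/0.7)·√(π²×6.89×10^10×5.408×10^-6/5.110×10^4)
L = 12.1 m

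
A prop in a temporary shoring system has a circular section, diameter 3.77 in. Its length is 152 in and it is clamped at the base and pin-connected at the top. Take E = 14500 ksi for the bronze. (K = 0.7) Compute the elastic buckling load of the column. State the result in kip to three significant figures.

P_cr ≈ 125 kip

I = πd⁴/64 = π×3.77⁴/64 = 9.916 in⁴
Effective length L_e = K·L = 0.7 × 152 = 106.4 in
P_cr = π²EI / L_e² = π² × 14500×10³ × 9.916 / 106.4² = 1.253×10^5 lb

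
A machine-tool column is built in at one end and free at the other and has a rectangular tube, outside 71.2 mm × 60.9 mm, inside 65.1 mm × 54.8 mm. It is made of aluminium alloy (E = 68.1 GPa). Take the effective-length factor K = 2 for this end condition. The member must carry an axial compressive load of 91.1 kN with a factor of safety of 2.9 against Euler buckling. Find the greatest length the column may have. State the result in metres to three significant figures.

Weak-axis I_min = (h_o·b_o³ − h_i·b_i³)/12 with b_o = 60.9, b_i = 54.80 mm (shorter outer/inner sides).
I_min = (71.2×60.9³ − 65.10×54.80³)/12 = 4.474×10^5 mm⁴
I = 4.474×10^-7 m⁴
Required critical load P_cr = n·P = 2.9 × 91.1 = 264.2 kN = 2.642×10^5 N
From P_cr = π²EI/(K·L)²:  L = (1/K)·√(π²EI/P_cr) = (1/2)·√(π²×6.81×10^10×4.474×10^-7/2.642×10^5)
L = 0.533 m

L_max ≈ 0.533 m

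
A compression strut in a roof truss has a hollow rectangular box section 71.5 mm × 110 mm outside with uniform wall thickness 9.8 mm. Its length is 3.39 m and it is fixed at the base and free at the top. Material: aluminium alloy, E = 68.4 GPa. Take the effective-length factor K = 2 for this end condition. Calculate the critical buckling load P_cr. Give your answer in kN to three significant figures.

Inner dimensions: h_i = 110 − 2×9.8 = 90.40 mm, b_i = 71.5 − 2×9.8 = 51.90 mm
Weak-axis I_min = (h_o·b_o³ − h_i·b_i³)/12 with b_o = 71.5, b_i = 51.90 mm (shorter outer/inner sides).
I_min = (110×71.5³ − 90.40×51.90³)/12 = 2.298×10^6 mm⁴
I = 2.298×10^6 mm⁴ = 2.298×10^-6 m⁴
Effective length L_e = K·L = 2 × 3.39 = 6.780 m
P_cr = π²EI / L_e² = π² × 68.4×10⁹ × 2.298×10^-6 / 6.780² = 3.374×10^4 N

P_cr ≈ 33.7 kN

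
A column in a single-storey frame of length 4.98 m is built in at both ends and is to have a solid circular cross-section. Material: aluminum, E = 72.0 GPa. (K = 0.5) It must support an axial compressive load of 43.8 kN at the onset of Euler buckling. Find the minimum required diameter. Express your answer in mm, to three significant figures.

L_e = K·L = 0.5 × 4.98 = 2.490 m
Required I = P_cr·L_e²/(π²E) = 4.380×10^4 × 2.490² / (π² × 7.20×10^10) = 3.822×10^-7 m⁴
I_req = 3.822×10^5 mm⁴
Solid circle: I = πd⁴/64  ⇒  d = (64I/π)^(1/4) = (64×3.822×10^5/π)^(1/4) = 52.8 mm

d ≈ 52.8 mm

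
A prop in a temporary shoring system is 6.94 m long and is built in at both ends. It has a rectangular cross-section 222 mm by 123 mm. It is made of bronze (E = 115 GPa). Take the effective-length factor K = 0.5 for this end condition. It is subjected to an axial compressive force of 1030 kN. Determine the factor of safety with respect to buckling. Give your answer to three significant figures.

n ≈ 3.15

Buckling occurs about the weak axis: I_min = h·b³/12 with b = 123 mm (the shorter side).
I_min = 222×123³/12 = 3.443×10^7 mm⁴
I = 3.443×10^7 mm⁴ = 3.443×10^-5 m⁴
Effective length L_e = K·L = 0.5 × 6.94 = 3.470 m
P_cr = π²EI / L_e² = π² × 115×10⁹ × 3.443×10^-5 / 3.470² = 3.245×10^6 N
Factor of safety n = P_cr / P = 3245.1 / 1030 = 3.15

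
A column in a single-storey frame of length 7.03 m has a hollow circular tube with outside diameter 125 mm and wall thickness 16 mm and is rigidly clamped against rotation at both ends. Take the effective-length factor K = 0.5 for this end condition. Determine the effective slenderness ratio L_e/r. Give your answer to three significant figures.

Inner diameter d_i = 125 − 2×16 = 93.00 mm
I = π(d_o⁴ − d_i⁴)/64 = π(125⁴ − 93.00⁴)/64 = 8.312×10^6 mm⁴
A = 5.479×10^3 mm²;  r_min = √(I/A) = √(8.312×10^6/5.479×10^3) = 38.95 mm
L_e = K·L = 0.5 × 7.03 m = 3.515 m = 3515.0 mm
λ = L_e / r_min = 3515.0 / 38.95 = 90.2

λ ≈ 90.2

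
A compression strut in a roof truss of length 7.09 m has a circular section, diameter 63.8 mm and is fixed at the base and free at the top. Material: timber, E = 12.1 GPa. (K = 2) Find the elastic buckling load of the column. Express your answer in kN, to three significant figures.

P_cr ≈ 0.483 kN

I = πd⁴/64 = π×63.8⁴/64 = 8.133×10^5 mm⁴
I = 8.133×10^5 mm⁴ = 8.133×10^-7 m⁴
Effective length L_e = K·L = 2 × 7.09 = 14.18 m
P_cr = π²EI / L_e² = π² × 12.1×10⁹ × 8.133×10^-7 / 14.18² = 483.0 N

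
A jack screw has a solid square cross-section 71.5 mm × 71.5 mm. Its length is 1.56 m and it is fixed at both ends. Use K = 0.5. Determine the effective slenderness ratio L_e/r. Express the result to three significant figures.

I = a⁴/12 = 71.5⁴/12 = 2.178×10^6 mm⁴
A = 5.112×10^3 mm²;  r_min = √(I/A) = √(2.178×10^6/5.112×10^3) = 20.64 mm
L_e = K·L = 0.5 × 1.56 m = 0.7800 m = 780.00 mm
λ = L_e / r_min = 780.00 / 20.64 = 37.8

λ ≈ 37.8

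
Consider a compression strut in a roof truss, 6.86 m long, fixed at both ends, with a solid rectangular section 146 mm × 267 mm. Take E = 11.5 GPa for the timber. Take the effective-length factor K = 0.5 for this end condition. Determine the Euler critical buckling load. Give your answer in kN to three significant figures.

Buckling occurs about the weak axis: I_min = h·b³/12 with b = 146 mm (the shorter side).
I_min = 267×146³/12 = 6.925×10^7 mm⁴
I = 6.925×10^7 mm⁴ = 6.925×10^-5 m⁴
Effective length L_e = K·L = 0.5 × 6.86 = 3.430 m
P_cr = π²EI / L_e² = π² × 11.5×10⁹ × 6.925×10^-5 / 3.430² = 6.680×10^5 N

P_cr ≈ 668 kN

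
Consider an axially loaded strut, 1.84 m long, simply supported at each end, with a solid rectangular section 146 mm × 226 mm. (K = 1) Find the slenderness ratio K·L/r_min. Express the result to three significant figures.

For a rectangle r_min = b/√12 = 146/√12 = 42.15 mm
L_e = K·L = 1 × 1.84 m = 1.840 m = 1840.0 mm
λ = L_e / r_min = 1840.0 / 42.15 = 43.7

λ ≈ 43.7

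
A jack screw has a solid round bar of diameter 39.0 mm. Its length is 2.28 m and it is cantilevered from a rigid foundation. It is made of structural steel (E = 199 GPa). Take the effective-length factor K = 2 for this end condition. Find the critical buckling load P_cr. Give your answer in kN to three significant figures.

I = πd⁴/64 = π×39.0⁴/64 = 1.136×10^5 mm⁴
I = 1.136×10^5 mm⁴ = 1.136×10^-7 m⁴
Effective length L_e = K·L = 2 × 2.28 = 4.560 m
P_cr = π²EI / L_e² = π² × 199×10⁹ × 1.136×10^-7 / 4.560² = 1.073×10^4 N

P_cr ≈ 10.7 kN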